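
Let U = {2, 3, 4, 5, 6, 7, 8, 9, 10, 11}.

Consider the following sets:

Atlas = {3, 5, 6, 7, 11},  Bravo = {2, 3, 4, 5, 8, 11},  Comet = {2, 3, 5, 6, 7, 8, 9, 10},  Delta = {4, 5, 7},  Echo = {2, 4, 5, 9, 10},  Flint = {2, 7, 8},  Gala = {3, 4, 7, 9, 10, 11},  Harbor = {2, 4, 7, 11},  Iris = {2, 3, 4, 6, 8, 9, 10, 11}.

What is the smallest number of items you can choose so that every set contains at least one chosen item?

H = {2, 7} meets every set (each contains at least one member of H), and |H| = 2.
No single item lies in every set, so at least 2 are needed and 2 is optimal.

2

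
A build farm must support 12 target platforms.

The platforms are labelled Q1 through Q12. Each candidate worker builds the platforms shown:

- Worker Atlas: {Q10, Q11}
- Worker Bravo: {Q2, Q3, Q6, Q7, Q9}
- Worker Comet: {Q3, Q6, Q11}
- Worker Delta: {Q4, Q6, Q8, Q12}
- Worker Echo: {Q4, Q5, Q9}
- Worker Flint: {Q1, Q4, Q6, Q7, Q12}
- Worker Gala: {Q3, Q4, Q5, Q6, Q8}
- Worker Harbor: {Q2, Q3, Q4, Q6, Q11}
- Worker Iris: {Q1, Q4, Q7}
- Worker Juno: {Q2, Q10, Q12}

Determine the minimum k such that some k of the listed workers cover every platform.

4

Atlas and Bravo and Flint and Gala together: Atlas ∪ Bravo ∪ Flint ∪ Gala = {Q1, Q2, Q3, Q4, Q5, Q6, Q7, Q8, Q9, Q10, Q11, Q12} — every platform is covered.
No 3 of the 10 workers cover everything (all 120 combinations miss at least one platform), so 4 is optimal.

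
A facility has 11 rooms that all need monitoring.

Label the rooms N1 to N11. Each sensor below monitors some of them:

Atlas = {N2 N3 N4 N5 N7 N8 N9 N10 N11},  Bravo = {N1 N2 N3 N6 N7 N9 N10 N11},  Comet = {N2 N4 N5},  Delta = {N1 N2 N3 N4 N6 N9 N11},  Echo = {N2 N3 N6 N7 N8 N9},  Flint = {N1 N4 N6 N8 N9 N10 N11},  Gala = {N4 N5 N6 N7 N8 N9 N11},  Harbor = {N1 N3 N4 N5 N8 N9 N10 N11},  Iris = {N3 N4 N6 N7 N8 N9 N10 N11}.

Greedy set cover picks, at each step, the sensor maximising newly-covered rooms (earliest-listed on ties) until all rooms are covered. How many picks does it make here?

2

Greedy: pick Atlas (covers 9 new) → pick Bravo (covers 2 new). Total picks: 2.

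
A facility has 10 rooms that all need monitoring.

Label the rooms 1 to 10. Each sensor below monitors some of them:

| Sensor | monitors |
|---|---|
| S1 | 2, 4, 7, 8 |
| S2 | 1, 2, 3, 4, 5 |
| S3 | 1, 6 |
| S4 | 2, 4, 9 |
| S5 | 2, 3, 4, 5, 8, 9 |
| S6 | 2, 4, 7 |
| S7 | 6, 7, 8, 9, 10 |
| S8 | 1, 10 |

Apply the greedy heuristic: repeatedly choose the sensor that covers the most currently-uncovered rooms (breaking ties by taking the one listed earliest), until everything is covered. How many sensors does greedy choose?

3

Greedy: pick S5 (covers 6 new) → pick S7 (covers 3 new) → pick S2 (covers 1 new). Total picks: 3.
(The true minimum cover uses only 2 sensors, so greedy is not optimal here.)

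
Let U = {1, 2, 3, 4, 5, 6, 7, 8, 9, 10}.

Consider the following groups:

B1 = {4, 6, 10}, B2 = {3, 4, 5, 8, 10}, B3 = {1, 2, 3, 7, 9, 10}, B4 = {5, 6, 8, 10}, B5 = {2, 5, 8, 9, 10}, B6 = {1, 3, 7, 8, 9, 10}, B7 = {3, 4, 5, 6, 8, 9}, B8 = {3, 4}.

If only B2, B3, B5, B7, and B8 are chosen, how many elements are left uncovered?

0

Union of B2, B3, B5, B7, B8 = {1, 2, 3, 4, 5, 6, 7, 8, 9, 10} — that's every element, so 0 are uncovered.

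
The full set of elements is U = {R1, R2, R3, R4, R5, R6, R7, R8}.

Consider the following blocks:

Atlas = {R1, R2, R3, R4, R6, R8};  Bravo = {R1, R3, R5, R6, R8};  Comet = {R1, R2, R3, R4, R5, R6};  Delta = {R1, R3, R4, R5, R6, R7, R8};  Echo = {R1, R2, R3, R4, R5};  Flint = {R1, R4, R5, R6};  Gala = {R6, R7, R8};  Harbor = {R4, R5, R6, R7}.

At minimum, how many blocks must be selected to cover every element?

Atlas and Harbor cover everything between them: the union {R1, R2, R3, R4, R5, R6, R7, R8} is all of U.
No single block has all 8 elements (the largest, Delta, has 7), so 2 is optimal.

2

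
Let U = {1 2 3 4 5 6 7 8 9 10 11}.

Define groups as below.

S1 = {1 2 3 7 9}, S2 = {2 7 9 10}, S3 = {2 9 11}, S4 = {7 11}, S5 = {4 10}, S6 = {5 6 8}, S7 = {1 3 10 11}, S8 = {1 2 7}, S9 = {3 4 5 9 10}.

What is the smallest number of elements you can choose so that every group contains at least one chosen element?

The 4 elements {4, 5, 7, 11} hit every group.
No choice of 3 elements meets every group, so 4 is the minimum.

4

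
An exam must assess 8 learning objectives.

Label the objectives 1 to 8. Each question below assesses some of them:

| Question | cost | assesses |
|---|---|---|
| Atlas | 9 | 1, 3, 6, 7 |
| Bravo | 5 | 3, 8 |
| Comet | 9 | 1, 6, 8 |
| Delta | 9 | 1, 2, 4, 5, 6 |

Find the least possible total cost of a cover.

Atlas, Bravo, Delta together cover every objective (Atlas ∪ Bravo ∪ Delta = {1, 2, 3, 4, 5, 6, 7, 8}); total cost 9 + 5 + 9 = 23.
No covering selection has total cost below 23.

23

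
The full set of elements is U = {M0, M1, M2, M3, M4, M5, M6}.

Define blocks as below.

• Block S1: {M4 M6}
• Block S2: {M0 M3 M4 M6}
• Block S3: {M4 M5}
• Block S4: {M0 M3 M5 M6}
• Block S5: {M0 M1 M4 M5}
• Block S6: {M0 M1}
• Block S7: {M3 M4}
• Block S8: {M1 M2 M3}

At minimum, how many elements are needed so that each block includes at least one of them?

Take H = {M0, M1, M4}. Each listed block contains at least one of these, so H is a hitting set of size 3.
No choice of 2 elements meets every block, so 3 is the minimum.

3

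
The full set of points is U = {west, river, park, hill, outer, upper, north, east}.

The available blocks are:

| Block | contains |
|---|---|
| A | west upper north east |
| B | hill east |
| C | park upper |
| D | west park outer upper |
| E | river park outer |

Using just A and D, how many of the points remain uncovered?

2

Union of A, D = {west, park, outer, upper, north, east}.
Not covered: river, hill — 2 points.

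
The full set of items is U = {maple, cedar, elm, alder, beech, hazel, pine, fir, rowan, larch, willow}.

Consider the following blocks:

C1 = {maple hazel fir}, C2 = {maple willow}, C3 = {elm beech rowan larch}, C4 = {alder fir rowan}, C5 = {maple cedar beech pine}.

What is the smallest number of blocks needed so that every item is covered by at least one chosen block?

5

C1 and C2 and C3 and C4 and C5 together: C1 ∪ C2 ∪ C3 ∪ C4 ∪ C5 = {maple, cedar, elm, alder, beech, hazel, pine, fir, rowan, larch, willow} — every item is covered.
No 4 of the 5 blocks cover everything (all 5 combinations miss at least one item), so 5 is optimal.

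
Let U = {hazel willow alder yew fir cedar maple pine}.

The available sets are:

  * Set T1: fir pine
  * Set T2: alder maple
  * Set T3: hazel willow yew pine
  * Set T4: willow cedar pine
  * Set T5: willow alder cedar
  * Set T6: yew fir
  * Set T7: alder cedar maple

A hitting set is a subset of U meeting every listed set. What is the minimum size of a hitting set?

The 3 items {willow, alder, fir} hit every set.
The sets T2, T4, T6 are pairwise disjoint, so any hitting set needs a separate item for each — at least 3. Hence 3 is optimal.

3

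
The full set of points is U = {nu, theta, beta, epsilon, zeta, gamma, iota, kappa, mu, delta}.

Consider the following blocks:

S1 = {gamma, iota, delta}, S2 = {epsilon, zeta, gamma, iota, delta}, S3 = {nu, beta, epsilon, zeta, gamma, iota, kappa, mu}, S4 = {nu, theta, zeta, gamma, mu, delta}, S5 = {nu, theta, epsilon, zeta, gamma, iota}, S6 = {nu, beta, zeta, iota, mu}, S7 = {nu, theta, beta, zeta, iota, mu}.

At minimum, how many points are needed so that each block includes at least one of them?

H = {gamma, iota} meets every block (each contains at least one member of H), and |H| = 2.
No single point lies in every block, so at least 2 are needed and 2 is optimal.

2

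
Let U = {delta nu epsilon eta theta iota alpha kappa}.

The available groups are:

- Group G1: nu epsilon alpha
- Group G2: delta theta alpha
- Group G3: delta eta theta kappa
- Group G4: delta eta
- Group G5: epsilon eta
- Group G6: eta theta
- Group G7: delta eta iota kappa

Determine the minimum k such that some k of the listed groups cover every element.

G1 and G2 and G7 together: G1 ∪ G2 ∪ G7 = {delta, nu, epsilon, eta, theta, iota, alpha, kappa} — every element is covered.
Only G1 contains nu, so G1 is forced; the remaining 5 elements need at least 2 more groups (each remaining group adds at most 4) — so at least 3 groups are needed, and 3 is optimal.

3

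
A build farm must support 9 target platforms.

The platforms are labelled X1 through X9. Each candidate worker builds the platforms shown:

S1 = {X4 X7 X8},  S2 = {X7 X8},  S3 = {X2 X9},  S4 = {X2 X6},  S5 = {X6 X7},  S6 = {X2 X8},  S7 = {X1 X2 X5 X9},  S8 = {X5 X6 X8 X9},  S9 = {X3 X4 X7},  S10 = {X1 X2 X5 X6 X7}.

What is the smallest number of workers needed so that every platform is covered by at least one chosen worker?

3

S7 and S8 and S9 together: S7 ∪ S8 ∪ S9 = {X1, X2, X3, X4, X5, X6, X7, X8, X9} — every platform is covered.
Only S9 contains X3, so S9 is forced; the remaining 6 platforms need at least 2 more workers (each remaining worker adds at most 4) — so at least 3 workers are needed, and 3 is optimal.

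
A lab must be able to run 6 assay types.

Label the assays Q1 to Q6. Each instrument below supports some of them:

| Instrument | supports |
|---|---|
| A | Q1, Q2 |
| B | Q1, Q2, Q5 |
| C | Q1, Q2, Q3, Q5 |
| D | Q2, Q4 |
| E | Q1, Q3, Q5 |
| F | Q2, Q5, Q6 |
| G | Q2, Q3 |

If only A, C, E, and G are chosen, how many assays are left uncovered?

2

Union of A, C, E, G = {Q1, Q2, Q3, Q5}.
Not covered: Q4, Q6 — 2 assays.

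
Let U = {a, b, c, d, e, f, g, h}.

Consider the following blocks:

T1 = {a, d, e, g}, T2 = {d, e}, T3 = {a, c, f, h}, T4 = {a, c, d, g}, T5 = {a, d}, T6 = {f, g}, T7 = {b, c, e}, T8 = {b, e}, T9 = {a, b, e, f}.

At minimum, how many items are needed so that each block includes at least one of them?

3

The 3 items {a, e, g} hit every block.
The blocks T5, T6, T8 are pairwise disjoint, so any hitting set needs a separate item for each — at least 3. Hence 3 is optimal.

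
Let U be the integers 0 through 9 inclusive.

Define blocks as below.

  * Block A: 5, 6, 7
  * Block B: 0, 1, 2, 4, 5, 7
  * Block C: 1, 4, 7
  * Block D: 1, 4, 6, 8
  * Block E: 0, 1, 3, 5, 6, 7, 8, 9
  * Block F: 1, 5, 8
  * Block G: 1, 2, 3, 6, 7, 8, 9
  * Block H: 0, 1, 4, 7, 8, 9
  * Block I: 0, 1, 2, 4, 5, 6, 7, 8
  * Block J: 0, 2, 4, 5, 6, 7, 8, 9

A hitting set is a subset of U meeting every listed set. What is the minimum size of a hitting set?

The 2 points {7, 8} hit every block.
No single point lies in every block, so at least 2 are needed and 2 is optimal.

2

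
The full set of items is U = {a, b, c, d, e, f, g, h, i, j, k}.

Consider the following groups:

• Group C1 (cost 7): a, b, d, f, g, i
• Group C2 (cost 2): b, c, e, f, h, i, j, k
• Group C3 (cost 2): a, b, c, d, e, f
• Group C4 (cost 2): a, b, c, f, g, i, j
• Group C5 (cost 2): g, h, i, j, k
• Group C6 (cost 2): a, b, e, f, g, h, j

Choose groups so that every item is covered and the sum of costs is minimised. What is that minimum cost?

4

C3, C5 together cover every item (C3 ∪ C5 = {a, b, c, d, e, f, g, h, i, j, k}); total cost 2 + 2 = 4.
The greedy pick C2, C3, C4 costs 6; no covering selection beats 4.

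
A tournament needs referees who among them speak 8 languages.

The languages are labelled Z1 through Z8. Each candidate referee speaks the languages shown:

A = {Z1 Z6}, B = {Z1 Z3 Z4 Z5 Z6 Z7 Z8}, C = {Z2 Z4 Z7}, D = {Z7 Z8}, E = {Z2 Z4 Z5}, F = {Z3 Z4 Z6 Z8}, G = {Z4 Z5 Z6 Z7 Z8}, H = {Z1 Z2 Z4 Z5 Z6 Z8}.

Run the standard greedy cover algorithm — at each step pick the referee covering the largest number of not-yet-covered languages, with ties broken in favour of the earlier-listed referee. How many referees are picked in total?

2

Greedy: pick B (covers 7 new) → pick C (covers 1 new). Total picks: 2.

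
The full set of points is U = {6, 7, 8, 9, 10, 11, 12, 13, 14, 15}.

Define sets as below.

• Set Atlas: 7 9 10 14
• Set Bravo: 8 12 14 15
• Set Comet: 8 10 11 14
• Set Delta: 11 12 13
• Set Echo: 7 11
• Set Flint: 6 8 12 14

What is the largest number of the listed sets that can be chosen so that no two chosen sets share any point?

2

Bravo, Echo are pairwise disjoint (Bravo={8,12,14,15}; Echo={7,11}).
Every remaining set overlaps one of these, and no 3 of the listed sets are pairwise disjoint, so 2 is the maximum.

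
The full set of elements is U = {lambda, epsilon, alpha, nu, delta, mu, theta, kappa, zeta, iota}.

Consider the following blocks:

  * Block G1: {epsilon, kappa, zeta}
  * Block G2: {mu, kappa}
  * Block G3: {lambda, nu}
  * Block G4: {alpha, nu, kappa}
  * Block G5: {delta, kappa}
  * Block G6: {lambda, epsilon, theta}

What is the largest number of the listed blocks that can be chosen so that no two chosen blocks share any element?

2

G2, G6 are pairwise disjoint (G2={mu,kappa}; G6={lambda,epsilon,theta}).
Every remaining block overlaps one of these, and no 3 of the listed blocks are pairwise disjoint, so 2 is the maximum.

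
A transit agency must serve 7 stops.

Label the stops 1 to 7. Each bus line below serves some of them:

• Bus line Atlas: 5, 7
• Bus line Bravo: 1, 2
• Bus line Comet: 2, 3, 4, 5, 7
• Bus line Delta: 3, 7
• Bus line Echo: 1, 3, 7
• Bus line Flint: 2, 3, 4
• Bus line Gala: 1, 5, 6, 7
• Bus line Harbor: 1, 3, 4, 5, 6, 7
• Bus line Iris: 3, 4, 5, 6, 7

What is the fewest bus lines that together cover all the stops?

2

Bravo and Iris together: Bravo ∪ Iris = {1, 2, 3, 4, 5, 6, 7} — every stop is covered.
No single bus line has all 7 stops (the largest, Harbor, has 6), so 2 is optimal.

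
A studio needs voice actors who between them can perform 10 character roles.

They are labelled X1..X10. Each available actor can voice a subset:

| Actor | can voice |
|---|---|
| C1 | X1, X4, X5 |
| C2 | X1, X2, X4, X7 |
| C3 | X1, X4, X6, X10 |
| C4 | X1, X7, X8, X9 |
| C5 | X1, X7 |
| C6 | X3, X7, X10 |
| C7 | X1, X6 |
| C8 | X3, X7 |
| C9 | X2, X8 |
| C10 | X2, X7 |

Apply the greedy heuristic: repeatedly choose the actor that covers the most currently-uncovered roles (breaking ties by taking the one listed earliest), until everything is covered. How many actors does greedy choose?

5

Greedy: pick C2 (covers 4 new) → pick C3 (covers 2 new) → pick C4 (covers 2 new) → pick C1 (covers 1 new) → pick C6 (covers 1 new). Total picks: 5.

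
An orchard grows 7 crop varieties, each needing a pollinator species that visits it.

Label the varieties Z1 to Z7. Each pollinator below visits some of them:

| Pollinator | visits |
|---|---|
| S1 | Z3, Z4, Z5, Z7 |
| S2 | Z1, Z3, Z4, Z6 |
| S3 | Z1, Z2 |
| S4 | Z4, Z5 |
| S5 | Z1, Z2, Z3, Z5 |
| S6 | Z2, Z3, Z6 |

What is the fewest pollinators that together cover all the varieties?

Take {S1, S2, S6}. Their union is {Z1, Z2, Z3, Z4, Z5, Z6, Z7}, which is all 7 varieties.
Only S1 contains Z7, so S1 is forced; the remaining 3 varieties need at least 2 more pollinators (each remaining pollinator adds at most 2) — so at least 3 pollinators are needed, and 3 is optimal.

3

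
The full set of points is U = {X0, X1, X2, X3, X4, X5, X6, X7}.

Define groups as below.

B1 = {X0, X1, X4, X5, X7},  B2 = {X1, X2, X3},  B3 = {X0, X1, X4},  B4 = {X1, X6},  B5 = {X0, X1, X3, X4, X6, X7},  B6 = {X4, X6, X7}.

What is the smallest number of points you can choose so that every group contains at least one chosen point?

2

Take H = {X1, X4}. Each listed group contains at least one of these, so H is a hitting set of size 2.
The groups B2, B6 are pairwise disjoint, so any hitting set needs a separate point for each — at least 2. Hence 2 is optimal.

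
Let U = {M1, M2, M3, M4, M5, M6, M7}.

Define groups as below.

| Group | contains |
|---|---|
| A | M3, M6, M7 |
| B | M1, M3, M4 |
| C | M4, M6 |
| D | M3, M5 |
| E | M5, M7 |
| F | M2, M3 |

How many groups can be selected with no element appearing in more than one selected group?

3

C, E, F are pairwise disjoint (C={M4,M6}; E={M5,M7}; F={M2,M3}).
Every remaining group overlaps one of these, and no 4 of the listed groups are pairwise disjoint, so 3 is the maximum.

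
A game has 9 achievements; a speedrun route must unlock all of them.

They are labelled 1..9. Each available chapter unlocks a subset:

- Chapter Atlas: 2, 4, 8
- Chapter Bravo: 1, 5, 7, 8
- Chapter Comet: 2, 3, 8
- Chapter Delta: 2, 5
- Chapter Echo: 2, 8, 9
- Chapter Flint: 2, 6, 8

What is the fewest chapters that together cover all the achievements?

5

Atlas and Bravo and Comet and Echo and Flint together: Atlas ∪ Bravo ∪ Comet ∪ Echo ∪ Flint = {1, 2, 3, 4, 5, 6, 7, 8, 9} — every achievement is covered.
No 4 of the 6 chapters cover everything (all 15 combinations miss at least one achievement), so 5 is optimal.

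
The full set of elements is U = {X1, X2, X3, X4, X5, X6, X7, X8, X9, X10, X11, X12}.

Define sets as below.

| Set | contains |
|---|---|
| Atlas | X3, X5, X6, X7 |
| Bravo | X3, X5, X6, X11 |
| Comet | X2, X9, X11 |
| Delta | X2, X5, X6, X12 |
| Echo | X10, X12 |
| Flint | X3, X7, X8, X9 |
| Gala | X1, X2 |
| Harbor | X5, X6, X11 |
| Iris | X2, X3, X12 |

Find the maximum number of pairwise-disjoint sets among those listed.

4

Echo, Flint, Gala, Harbor are pairwise disjoint (Echo={X10,X12}; Flint={X3,X7,X8,X9}; Gala={X1,X2}; Harbor={X5,X6,X11}).
Every remaining set overlaps one of these, and no 5 of the listed sets are pairwise disjoint, so 4 is the maximum.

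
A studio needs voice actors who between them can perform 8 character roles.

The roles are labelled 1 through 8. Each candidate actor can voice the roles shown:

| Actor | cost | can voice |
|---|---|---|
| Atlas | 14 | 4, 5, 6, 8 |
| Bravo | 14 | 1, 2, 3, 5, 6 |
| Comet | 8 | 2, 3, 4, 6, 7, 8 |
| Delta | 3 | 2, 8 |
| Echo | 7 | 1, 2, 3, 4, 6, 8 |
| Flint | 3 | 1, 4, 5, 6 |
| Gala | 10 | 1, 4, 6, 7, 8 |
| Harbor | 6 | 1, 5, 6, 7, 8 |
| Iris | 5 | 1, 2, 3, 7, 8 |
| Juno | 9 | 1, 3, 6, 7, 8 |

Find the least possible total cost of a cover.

8

Flint, Iris together cover every role (Flint ∪ Iris = {1, 2, 3, 4, 5, 6, 7, 8}); total cost 3 + 5 = 8.
No covering selection has total cost below 8.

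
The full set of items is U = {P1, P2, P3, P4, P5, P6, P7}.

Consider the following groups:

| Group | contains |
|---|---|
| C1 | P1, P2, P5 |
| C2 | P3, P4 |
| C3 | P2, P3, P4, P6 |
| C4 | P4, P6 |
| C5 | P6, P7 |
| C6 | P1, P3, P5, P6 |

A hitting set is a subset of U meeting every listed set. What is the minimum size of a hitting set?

Take H = {P2, P3, P6}. Each listed group contains at least one of these, so H is a hitting set of size 3.
The groups C1, C2, C5 are pairwise disjoint, so any hitting set needs a separate item for each — at least 3. Hence 3 is optimal.

3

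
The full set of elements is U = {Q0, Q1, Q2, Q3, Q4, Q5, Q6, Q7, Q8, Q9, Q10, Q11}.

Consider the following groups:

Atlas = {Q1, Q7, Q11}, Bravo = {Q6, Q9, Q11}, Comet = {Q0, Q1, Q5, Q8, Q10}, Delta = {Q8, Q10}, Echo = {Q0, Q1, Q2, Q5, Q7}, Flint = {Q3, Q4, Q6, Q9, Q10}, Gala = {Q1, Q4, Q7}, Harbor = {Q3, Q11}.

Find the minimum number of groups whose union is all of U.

4

Take {Bravo, Delta, Echo, Flint}. Their union is {Q0, Q1, Q2, Q3, Q4, Q5, Q6, Q7, Q8, Q9, Q10, Q11}, which is all 12 elements.
No 3 of the 8 groups cover everything (all 56 combinations miss at least one element), so 4 is optimal.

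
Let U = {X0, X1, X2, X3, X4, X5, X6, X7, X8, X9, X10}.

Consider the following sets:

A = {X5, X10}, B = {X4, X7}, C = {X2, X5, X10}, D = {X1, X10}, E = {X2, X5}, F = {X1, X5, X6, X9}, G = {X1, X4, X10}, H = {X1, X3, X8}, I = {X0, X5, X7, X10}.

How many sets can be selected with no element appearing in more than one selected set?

3

B, D, E are pairwise disjoint (B={X4,X7}; D={X1,X10}; E={X2,X5}).
Every remaining set overlaps one of these, and no 4 of the listed sets are pairwise disjoint, so 3 is the maximum.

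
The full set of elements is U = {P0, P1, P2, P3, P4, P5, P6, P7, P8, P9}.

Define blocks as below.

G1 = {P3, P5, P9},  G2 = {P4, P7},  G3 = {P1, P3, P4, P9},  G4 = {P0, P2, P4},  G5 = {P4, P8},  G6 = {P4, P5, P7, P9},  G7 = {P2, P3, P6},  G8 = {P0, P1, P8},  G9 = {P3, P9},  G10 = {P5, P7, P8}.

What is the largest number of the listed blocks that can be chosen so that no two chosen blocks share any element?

G2, G8, G9 are pairwise disjoint (G2={P4,P7}; G8={P0,P1,P8}; G9={P3,P9}).
Every remaining block overlaps one of these, and no 4 of the listed blocks are pairwise disjoint, so 3 is the maximum.

3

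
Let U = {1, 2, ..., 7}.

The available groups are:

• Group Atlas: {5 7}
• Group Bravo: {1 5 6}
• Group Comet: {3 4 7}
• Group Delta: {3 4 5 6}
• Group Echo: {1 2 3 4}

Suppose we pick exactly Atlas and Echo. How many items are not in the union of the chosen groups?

1

Union of Atlas, Echo = {1, 2, 3, 4, 5, 7}.
Not covered: 6 — 1 item.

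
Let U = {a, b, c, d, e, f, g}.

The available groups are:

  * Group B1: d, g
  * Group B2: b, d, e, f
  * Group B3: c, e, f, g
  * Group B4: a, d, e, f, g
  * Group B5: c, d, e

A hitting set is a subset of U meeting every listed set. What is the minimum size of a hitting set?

2

H = {d, f} meets every group (each contains at least one member of H), and |H| = 2.
No single item lies in every group, so at least 2 are needed and 2 is optimal.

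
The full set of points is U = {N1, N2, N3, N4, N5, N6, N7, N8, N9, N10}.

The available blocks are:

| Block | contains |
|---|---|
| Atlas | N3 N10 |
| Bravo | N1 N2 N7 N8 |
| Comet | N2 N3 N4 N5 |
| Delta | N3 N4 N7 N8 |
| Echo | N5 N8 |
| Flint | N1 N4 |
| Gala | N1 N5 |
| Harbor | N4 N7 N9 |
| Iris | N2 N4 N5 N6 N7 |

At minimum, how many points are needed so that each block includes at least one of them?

4

The 4 points {N1, N3, N4, N5} hit every block.
No choice of 3 points meets every block, so 4 is the minimum.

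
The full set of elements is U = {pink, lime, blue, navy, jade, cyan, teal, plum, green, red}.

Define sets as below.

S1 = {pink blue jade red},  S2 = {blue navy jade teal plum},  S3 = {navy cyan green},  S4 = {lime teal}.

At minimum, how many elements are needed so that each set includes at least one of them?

The 3 elements {navy, jade, teal} hit every set.
The sets S1, S3, S4 are pairwise disjoint, so any hitting set needs a separate element for each — at least 3. Hence 3 is optimal.

3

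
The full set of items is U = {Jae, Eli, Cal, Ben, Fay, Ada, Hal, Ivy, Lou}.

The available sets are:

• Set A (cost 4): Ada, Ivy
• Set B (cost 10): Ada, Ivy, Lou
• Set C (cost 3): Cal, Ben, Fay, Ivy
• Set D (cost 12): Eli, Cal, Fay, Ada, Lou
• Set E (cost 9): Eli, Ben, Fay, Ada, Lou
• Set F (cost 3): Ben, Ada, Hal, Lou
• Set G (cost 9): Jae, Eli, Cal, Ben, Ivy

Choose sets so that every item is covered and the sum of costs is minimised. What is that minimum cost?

15

C, F, G together cover every item (C ∪ F ∪ G = {Jae, Eli, Cal, Ben, Fay, Ada, Hal, Ivy, Lou}); total cost 3 + 3 + 9 = 15.
No covering selection has total cost below 15.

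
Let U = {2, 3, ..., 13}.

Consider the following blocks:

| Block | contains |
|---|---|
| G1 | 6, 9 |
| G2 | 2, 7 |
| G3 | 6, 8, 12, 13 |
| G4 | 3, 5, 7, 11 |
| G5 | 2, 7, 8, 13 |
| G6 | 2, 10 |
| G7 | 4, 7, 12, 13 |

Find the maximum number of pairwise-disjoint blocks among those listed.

G3, G4, G6 are pairwise disjoint (G3={6,8,12,13}; G4={3,5,7,11}; G6={2,10}).
Every remaining block overlaps one of these, and no 4 of the listed blocks are pairwise disjoint, so 3 is the maximum.

3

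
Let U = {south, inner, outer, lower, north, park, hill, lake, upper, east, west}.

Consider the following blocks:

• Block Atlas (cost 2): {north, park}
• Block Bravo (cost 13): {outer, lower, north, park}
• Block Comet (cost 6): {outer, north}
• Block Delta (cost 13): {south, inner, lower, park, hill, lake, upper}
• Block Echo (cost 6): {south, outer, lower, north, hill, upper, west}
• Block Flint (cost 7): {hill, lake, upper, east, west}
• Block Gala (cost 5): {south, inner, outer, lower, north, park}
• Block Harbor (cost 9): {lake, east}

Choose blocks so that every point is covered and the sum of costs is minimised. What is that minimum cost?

Flint, Gala together cover every point (Flint ∪ Gala = {south, inner, outer, lower, north, park, hill, lake, upper, east, west}); total cost 7 + 5 = 12.
No covering selection has total cost below 12.

12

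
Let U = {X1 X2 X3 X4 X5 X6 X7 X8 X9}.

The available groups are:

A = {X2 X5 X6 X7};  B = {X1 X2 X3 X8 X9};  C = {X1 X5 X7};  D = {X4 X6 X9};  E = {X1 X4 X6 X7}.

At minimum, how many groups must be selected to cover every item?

B and C and D together: B ∪ C ∪ D = {X1, X2, X3, X4, X5, X6, X7, X8, X9} — every item is covered.
Only B contains X3, so B is forced; the remaining 4 items need at least 2 more groups (each remaining group adds at most 3) — so at least 3 groups are needed, and 3 is optimal.

3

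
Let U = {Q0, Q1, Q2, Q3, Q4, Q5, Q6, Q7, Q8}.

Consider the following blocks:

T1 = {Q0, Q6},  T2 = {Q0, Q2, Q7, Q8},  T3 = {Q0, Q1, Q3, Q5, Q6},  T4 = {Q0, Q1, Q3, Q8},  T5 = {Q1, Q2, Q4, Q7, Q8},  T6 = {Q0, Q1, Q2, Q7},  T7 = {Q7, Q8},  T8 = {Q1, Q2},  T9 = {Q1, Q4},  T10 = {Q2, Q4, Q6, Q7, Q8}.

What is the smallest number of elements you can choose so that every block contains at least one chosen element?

3

H = {Q0, Q1, Q8} meets every block (each contains at least one member of H), and |H| = 3.
The blocks T1, T7, T8 are pairwise disjoint, so any hitting set needs a separate element for each — at least 3. Hence 3 is optimal.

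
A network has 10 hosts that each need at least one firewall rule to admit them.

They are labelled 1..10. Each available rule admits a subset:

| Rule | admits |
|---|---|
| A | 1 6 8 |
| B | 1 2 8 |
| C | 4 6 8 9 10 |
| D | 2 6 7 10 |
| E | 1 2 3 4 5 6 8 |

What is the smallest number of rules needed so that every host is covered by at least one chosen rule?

C and D and E together: C ∪ D ∪ E = {1, 2, 3, 4, 5, 6, 7, 8, 9, 10} — every host is covered.
Only E contains 3, so E is forced; the remaining 3 hosts need at least 2 more rules (each remaining rule adds at most 2) — so at least 3 rules are needed, and 3 is optimal.

3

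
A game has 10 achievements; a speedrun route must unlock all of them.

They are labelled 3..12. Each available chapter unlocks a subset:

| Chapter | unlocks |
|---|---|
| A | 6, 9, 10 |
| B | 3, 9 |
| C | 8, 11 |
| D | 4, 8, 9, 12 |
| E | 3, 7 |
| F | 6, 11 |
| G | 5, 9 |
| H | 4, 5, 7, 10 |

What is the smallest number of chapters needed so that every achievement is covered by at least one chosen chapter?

D and E and F and H together: D ∪ E ∪ F ∪ H = {3, 4, 5, 6, 7, 8, 9, 10, 11, 12} — every achievement is covered.
No 3 of the 8 chapters cover everything (all 56 combinations miss at least one achievement), so 4 is optimal.

4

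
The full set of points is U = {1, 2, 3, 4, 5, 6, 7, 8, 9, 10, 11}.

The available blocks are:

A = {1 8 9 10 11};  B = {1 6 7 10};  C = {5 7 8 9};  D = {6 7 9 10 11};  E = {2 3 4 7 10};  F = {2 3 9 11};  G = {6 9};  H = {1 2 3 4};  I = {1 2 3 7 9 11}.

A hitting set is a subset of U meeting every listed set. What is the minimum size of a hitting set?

T = {1, 2, 9} meets every block (each contains at least one member of T), and |T| = 3.
No choice of 2 points meets every block, so 3 is the minimum.

3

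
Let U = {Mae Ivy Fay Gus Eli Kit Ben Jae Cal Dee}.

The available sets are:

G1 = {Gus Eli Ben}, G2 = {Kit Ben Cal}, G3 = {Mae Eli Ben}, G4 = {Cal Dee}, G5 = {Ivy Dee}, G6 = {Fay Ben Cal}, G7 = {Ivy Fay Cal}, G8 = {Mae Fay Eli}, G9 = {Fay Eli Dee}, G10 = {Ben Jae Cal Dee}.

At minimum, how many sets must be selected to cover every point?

G1, G2, G5, G8, and G10 cover everything between them: the union {Mae, Ivy, Fay, Gus, Eli, Kit, Ben, Jae, Cal, Dee} is all of U.
No 4 of the 10 sets cover everything (all 210 combinations miss at least one point), so 5 is optimal.

5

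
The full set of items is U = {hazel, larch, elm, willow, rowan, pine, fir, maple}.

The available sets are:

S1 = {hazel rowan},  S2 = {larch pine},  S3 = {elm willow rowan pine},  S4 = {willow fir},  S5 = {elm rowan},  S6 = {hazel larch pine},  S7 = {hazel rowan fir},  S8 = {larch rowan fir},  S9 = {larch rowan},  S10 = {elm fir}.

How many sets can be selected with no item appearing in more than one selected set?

S1, S2, S10 are pairwise disjoint (S1={hazel,rowan}; S2={larch,pine}; S10={elm,fir}).
Every remaining set overlaps one of these, and no 4 of the listed sets are pairwise disjoint, so 3 is the maximum.

3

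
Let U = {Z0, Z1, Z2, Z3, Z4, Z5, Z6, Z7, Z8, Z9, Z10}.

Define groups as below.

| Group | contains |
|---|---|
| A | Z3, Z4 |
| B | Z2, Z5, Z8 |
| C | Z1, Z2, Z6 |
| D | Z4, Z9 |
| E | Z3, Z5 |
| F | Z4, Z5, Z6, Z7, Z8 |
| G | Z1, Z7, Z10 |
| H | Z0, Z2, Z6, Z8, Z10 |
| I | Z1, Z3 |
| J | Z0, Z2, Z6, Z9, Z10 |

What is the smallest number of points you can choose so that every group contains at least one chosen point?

The 4 points {Z1, Z2, Z3, Z4} hit every group.
No choice of 3 points meets every group, so 4 is the minimum.

4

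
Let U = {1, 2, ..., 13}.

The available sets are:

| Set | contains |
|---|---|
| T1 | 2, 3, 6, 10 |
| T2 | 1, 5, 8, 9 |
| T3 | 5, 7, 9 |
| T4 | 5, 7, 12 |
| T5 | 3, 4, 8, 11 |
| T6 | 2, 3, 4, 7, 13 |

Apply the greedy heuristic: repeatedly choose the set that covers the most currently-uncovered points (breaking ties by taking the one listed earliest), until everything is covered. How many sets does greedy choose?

5

Greedy: pick T6 (covers 5 new) → pick T2 (covers 4 new) → pick T1 (covers 2 new) → pick T4 (covers 1 new) → pick T5 (covers 1 new). Total picks: 5.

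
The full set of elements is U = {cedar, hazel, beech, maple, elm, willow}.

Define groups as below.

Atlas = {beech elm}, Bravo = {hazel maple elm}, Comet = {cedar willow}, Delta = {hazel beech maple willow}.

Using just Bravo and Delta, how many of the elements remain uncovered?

1

Union of Bravo, Delta = {hazel, beech, maple, elm, willow}.
Not covered: cedar — 1 element.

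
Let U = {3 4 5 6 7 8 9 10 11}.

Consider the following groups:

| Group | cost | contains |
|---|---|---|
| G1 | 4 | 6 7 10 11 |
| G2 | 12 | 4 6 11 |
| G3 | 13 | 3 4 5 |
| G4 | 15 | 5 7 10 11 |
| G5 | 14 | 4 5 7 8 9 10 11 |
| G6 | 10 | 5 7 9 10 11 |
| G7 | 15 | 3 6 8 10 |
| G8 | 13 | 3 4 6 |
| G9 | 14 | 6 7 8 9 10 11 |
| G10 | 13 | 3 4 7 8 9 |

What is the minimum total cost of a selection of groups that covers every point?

27

G5, G8 together cover every point (G5 ∪ G8 = {3, 4, 5, 6, 7, 8, 9, 10, 11}); total cost 14 + 13 = 27.
No covering selection has total cost below 27.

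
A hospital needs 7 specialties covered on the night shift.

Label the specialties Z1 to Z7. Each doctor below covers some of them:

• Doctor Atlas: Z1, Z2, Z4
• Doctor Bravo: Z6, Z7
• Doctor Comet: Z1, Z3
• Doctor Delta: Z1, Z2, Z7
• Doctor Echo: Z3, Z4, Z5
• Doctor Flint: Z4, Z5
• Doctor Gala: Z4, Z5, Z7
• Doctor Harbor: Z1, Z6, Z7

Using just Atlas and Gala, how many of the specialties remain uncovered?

Union of Atlas, Gala = {Z1, Z2, Z4, Z5, Z7}.
Not covered: Z3, Z6 — 2 specialties.

2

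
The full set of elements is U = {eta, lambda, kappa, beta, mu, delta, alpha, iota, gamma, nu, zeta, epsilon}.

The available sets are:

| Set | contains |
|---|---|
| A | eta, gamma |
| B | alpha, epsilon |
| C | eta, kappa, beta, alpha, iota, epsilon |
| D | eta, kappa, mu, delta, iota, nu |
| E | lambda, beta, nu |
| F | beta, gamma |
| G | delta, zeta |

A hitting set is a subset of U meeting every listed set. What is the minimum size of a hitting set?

4

Take H = {eta, beta, zeta, epsilon}. Each listed set contains at least one of these, so H is a hitting set of size 4.
The sets A, B, E, G are pairwise disjoint, so any hitting set needs a separate element for each — at least 4. Hence 4 is optimal.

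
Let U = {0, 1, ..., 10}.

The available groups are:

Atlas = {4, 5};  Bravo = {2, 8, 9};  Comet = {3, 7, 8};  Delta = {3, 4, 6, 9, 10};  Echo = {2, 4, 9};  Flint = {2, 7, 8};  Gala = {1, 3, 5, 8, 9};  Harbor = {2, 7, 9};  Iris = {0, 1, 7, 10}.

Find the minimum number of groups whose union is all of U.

Delta and Echo and Gala and Iris together: Delta ∪ Echo ∪ Gala ∪ Iris = {0, 1, 2, 3, 4, 5, 6, 7, 8, 9, 10} — every element is covered.
No 3 of the 9 groups cover everything (all 84 combinations miss at least one element), so 4 is optimal.

4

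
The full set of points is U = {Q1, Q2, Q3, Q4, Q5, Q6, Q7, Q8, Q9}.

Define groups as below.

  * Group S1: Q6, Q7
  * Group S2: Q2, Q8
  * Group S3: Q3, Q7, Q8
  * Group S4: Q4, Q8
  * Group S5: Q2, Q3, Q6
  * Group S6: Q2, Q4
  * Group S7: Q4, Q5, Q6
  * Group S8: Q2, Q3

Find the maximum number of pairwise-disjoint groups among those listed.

3

S1, S4, S8 are pairwise disjoint (S1={Q6,Q7}; S4={Q4,Q8}; S8={Q2,Q3}).
Every remaining group overlaps one of these, and no 4 of the listed groups are pairwise disjoint, so 3 is the maximum.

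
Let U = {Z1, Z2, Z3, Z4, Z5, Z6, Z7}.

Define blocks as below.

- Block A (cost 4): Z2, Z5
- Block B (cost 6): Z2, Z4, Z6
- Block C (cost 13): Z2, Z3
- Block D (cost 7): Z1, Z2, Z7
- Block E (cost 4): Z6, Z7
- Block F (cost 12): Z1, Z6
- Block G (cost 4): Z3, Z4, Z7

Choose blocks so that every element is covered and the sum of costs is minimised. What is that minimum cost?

A, D, E, G together cover every element (A ∪ D ∪ E ∪ G = {Z1, Z2, Z3, Z4, Z5, Z6, Z7}); total cost 4 + 7 + 4 + 4 = 19.
No covering selection has total cost below 19.

19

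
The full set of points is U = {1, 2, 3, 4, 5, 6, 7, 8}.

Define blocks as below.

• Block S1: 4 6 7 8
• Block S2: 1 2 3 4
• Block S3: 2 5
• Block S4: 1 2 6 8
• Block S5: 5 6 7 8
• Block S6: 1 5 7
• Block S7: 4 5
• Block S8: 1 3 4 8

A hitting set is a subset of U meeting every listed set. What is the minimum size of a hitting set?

3

H = {3, 5, 8} meets every block (each contains at least one member of H), and |H| = 3.
No choice of 2 points meets every block, so 3 is the minimum.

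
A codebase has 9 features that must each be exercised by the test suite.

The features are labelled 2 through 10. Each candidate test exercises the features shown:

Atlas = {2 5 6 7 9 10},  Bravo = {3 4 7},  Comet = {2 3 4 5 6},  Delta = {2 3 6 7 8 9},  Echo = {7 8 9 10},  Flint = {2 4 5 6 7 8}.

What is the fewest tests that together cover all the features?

2

Comet and Echo together: Comet ∪ Echo = {2, 3, 4, 5, 6, 7, 8, 9, 10} — every feature is covered.
No single test has all 9 features (the largest, Atlas, has 6), so 2 is optimal.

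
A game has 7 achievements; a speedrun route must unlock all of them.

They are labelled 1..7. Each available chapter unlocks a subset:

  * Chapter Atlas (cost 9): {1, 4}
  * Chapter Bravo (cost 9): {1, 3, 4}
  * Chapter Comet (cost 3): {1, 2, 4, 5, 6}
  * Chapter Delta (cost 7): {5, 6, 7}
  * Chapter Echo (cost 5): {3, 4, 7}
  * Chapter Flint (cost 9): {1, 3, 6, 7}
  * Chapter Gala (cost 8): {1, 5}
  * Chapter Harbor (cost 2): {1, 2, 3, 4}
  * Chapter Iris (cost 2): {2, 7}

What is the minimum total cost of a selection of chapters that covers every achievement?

Comet, Harbor, Iris together cover every achievement (Comet ∪ Harbor ∪ Iris = {1, 2, 3, 4, 5, 6, 7}); total cost 3 + 2 + 2 = 7.
No covering selection has total cost below 7.

7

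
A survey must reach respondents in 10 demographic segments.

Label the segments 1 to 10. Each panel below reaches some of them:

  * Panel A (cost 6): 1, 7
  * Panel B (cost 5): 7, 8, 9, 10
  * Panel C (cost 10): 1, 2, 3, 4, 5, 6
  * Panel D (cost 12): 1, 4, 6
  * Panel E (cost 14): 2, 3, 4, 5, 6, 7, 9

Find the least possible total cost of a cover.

B, C together cover every segment (B ∪ C = {1, 2, 3, 4, 5, 6, 7, 8, 9, 10}); total cost 5 + 10 = 15.
No covering selection has total cost below 15.

15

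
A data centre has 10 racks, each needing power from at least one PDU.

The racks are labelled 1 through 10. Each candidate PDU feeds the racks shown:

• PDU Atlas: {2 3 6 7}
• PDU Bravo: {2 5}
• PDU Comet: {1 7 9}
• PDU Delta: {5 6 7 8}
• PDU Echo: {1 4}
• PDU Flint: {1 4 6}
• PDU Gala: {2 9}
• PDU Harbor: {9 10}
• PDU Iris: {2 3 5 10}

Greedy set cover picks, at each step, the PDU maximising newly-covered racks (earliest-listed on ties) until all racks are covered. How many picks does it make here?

Greedy: pick Atlas (covers 4 new) → pick Comet (covers 2 new) → pick Delta (covers 2 new) → pick Echo (covers 1 new) → pick Harbor (covers 1 new). Total picks: 5.
(The true minimum cover uses only 4 PDUs, so greedy is not optimal here.)

5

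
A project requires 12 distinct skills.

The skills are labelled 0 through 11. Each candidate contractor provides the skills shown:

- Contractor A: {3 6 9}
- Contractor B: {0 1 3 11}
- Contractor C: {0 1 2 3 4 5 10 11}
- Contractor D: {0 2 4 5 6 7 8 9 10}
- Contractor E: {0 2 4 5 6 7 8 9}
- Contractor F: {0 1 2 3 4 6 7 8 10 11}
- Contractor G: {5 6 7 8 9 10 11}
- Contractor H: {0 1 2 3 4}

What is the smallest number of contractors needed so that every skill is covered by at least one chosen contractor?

C and G together: C ∪ G = {0, 1, 2, 3, 4, 5, 6, 7, 8, 9, 10, 11} — every skill is covered.
No single contractor has all 12 skills (the largest, F, has 10), so 2 is optimal.

2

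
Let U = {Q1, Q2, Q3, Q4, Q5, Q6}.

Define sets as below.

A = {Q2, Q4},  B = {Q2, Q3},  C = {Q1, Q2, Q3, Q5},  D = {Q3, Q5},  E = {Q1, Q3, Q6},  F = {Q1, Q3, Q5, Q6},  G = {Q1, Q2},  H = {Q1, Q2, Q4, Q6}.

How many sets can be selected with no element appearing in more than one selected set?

A, E are pairwise disjoint (A={Q2,Q4}; E={Q1,Q3,Q6}).
Every remaining set overlaps one of these, and no 3 of the listed sets are pairwise disjoint, so 2 is the maximum.

2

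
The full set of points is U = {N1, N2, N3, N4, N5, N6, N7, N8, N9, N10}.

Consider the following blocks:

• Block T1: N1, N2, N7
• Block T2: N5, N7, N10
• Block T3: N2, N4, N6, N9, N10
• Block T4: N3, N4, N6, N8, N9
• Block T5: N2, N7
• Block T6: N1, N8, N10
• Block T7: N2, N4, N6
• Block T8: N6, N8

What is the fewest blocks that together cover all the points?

T1 and T2 and T4 together: T1 ∪ T2 ∪ T4 = {N1, N2, N3, N4, N5, N6, N7, N8, N9, N10} — every point is covered.
Only T4 contains N3, so T4 is forced; the remaining 5 points need at least 2 more blocks (each remaining block adds at most 3) — so at least 3 blocks are needed, and 3 is optimal.

3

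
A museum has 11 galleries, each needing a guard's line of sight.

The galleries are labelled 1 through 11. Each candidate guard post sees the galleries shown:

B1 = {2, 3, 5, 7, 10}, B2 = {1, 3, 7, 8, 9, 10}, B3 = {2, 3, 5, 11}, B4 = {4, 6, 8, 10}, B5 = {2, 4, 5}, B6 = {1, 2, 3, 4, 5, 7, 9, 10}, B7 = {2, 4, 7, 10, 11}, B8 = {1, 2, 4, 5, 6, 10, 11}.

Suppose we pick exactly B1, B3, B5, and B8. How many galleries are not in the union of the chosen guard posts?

Union of B1, B3, B5, B8 = {1, 2, 3, 4, 5, 6, 7, 10, 11}.
Not covered: 8, 9 — 2 galleries.

2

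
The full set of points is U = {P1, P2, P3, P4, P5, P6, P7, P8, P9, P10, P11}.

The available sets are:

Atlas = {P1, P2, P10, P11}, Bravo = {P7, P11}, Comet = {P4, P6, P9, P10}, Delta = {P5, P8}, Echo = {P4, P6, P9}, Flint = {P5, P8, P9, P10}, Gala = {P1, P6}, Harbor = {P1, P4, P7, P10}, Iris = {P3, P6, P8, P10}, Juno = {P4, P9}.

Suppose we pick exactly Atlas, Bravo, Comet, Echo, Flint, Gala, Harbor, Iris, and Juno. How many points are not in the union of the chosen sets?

0

Union of Atlas, Bravo, Comet, Echo, Flint, Gala, Harbor, Iris, Juno = {P1, P2, P3, P4, P5, P6, P7, P8, P9, P10, P11} — that's every point, so 0 are uncovered.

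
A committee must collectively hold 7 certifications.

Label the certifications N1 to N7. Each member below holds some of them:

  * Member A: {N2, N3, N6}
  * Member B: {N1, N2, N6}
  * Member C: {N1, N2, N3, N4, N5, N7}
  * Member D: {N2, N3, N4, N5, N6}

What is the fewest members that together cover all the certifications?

Take {A, C}. Their union is {N1, N2, N3, N4, N5, N6, N7}, which is all 7 certifications.
No single member has all 7 certifications (the largest, C, has 6), so 2 is optimal.

2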